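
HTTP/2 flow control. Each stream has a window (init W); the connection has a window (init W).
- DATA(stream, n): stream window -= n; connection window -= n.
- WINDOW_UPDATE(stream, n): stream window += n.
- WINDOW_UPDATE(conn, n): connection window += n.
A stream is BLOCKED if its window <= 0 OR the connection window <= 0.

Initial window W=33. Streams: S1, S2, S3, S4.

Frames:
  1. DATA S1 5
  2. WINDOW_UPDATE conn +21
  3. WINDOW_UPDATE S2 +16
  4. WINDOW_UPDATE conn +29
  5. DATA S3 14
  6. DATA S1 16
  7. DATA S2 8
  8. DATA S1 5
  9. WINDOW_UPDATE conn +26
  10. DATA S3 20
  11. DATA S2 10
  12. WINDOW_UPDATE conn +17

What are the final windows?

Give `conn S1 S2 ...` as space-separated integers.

Op 1: conn=28 S1=28 S2=33 S3=33 S4=33 blocked=[]
Op 2: conn=49 S1=28 S2=33 S3=33 S4=33 blocked=[]
Op 3: conn=49 S1=28 S2=49 S3=33 S4=33 blocked=[]
Op 4: conn=78 S1=28 S2=49 S3=33 S4=33 blocked=[]
Op 5: conn=64 S1=28 S2=49 S3=19 S4=33 blocked=[]
Op 6: conn=48 S1=12 S2=49 S3=19 S4=33 blocked=[]
Op 7: conn=40 S1=12 S2=41 S3=19 S4=33 blocked=[]
Op 8: conn=35 S1=7 S2=41 S3=19 S4=33 blocked=[]
Op 9: conn=61 S1=7 S2=41 S3=19 S4=33 blocked=[]
Op 10: conn=41 S1=7 S2=41 S3=-1 S4=33 blocked=[3]
Op 11: conn=31 S1=7 S2=31 S3=-1 S4=33 blocked=[3]
Op 12: conn=48 S1=7 S2=31 S3=-1 S4=33 blocked=[3]

Answer: 48 7 31 -1 33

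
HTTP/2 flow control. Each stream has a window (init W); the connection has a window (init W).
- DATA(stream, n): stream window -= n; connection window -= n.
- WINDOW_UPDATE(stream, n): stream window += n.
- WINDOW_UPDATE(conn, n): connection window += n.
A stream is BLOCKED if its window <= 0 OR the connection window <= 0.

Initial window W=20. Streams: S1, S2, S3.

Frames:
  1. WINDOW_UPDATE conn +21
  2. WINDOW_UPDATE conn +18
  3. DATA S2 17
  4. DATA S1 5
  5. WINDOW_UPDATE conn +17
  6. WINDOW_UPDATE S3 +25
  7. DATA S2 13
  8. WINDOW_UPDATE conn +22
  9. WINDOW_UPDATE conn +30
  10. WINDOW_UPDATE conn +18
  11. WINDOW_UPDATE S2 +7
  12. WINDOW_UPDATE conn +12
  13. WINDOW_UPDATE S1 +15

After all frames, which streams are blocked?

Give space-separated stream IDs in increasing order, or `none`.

Answer: S2

Derivation:
Op 1: conn=41 S1=20 S2=20 S3=20 blocked=[]
Op 2: conn=59 S1=20 S2=20 S3=20 blocked=[]
Op 3: conn=42 S1=20 S2=3 S3=20 blocked=[]
Op 4: conn=37 S1=15 S2=3 S3=20 blocked=[]
Op 5: conn=54 S1=15 S2=3 S3=20 blocked=[]
Op 6: conn=54 S1=15 S2=3 S3=45 blocked=[]
Op 7: conn=41 S1=15 S2=-10 S3=45 blocked=[2]
Op 8: conn=63 S1=15 S2=-10 S3=45 blocked=[2]
Op 9: conn=93 S1=15 S2=-10 S3=45 blocked=[2]
Op 10: conn=111 S1=15 S2=-10 S3=45 blocked=[2]
Op 11: conn=111 S1=15 S2=-3 S3=45 blocked=[2]
Op 12: conn=123 S1=15 S2=-3 S3=45 blocked=[2]
Op 13: conn=123 S1=30 S2=-3 S3=45 blocked=[2]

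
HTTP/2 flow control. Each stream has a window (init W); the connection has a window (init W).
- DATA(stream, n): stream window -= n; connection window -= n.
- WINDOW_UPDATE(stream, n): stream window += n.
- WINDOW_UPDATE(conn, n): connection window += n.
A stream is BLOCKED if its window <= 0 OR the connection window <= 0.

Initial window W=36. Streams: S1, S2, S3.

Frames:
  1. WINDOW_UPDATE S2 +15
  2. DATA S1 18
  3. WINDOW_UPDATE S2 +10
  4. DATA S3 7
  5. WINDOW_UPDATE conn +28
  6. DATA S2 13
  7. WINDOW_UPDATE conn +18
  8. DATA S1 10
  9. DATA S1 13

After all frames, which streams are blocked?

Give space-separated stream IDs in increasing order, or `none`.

Op 1: conn=36 S1=36 S2=51 S3=36 blocked=[]
Op 2: conn=18 S1=18 S2=51 S3=36 blocked=[]
Op 3: conn=18 S1=18 S2=61 S3=36 blocked=[]
Op 4: conn=11 S1=18 S2=61 S3=29 blocked=[]
Op 5: conn=39 S1=18 S2=61 S3=29 blocked=[]
Op 6: conn=26 S1=18 S2=48 S3=29 blocked=[]
Op 7: conn=44 S1=18 S2=48 S3=29 blocked=[]
Op 8: conn=34 S1=8 S2=48 S3=29 blocked=[]
Op 9: conn=21 S1=-5 S2=48 S3=29 blocked=[1]

Answer: S1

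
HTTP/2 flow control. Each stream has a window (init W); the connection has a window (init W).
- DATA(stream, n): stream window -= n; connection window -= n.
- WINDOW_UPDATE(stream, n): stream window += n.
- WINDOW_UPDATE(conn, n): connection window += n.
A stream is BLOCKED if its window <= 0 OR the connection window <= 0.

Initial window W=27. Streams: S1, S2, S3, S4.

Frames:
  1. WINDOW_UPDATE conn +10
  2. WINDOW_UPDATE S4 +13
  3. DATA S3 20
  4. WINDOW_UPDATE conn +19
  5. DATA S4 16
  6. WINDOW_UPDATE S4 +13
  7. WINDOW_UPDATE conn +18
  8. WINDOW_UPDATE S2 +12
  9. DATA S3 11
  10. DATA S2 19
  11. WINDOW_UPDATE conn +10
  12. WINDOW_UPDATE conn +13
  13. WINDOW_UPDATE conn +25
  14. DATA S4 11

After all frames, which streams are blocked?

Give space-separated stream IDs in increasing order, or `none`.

Op 1: conn=37 S1=27 S2=27 S3=27 S4=27 blocked=[]
Op 2: conn=37 S1=27 S2=27 S3=27 S4=40 blocked=[]
Op 3: conn=17 S1=27 S2=27 S3=7 S4=40 blocked=[]
Op 4: conn=36 S1=27 S2=27 S3=7 S4=40 blocked=[]
Op 5: conn=20 S1=27 S2=27 S3=7 S4=24 blocked=[]
Op 6: conn=20 S1=27 S2=27 S3=7 S4=37 blocked=[]
Op 7: conn=38 S1=27 S2=27 S3=7 S4=37 blocked=[]
Op 8: conn=38 S1=27 S2=39 S3=7 S4=37 blocked=[]
Op 9: conn=27 S1=27 S2=39 S3=-4 S4=37 blocked=[3]
Op 10: conn=8 S1=27 S2=20 S3=-4 S4=37 blocked=[3]
Op 11: conn=18 S1=27 S2=20 S3=-4 S4=37 blocked=[3]
Op 12: conn=31 S1=27 S2=20 S3=-4 S4=37 blocked=[3]
Op 13: conn=56 S1=27 S2=20 S3=-4 S4=37 blocked=[3]
Op 14: conn=45 S1=27 S2=20 S3=-4 S4=26 blocked=[3]

Answer: S3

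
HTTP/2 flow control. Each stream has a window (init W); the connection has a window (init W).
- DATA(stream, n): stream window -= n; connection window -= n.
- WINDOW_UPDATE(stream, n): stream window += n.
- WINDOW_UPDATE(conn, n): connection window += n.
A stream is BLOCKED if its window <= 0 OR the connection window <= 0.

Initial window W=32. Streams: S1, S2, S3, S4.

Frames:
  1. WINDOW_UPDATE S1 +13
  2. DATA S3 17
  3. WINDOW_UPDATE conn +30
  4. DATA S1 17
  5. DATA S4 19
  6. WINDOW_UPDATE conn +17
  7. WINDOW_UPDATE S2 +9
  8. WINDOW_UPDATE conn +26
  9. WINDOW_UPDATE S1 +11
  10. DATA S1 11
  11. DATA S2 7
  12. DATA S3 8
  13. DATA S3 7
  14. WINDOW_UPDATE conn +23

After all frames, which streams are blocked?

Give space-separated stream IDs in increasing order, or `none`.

Op 1: conn=32 S1=45 S2=32 S3=32 S4=32 blocked=[]
Op 2: conn=15 S1=45 S2=32 S3=15 S4=32 blocked=[]
Op 3: conn=45 S1=45 S2=32 S3=15 S4=32 blocked=[]
Op 4: conn=28 S1=28 S2=32 S3=15 S4=32 blocked=[]
Op 5: conn=9 S1=28 S2=32 S3=15 S4=13 blocked=[]
Op 6: conn=26 S1=28 S2=32 S3=15 S4=13 blocked=[]
Op 7: conn=26 S1=28 S2=41 S3=15 S4=13 blocked=[]
Op 8: conn=52 S1=28 S2=41 S3=15 S4=13 blocked=[]
Op 9: conn=52 S1=39 S2=41 S3=15 S4=13 blocked=[]
Op 10: conn=41 S1=28 S2=41 S3=15 S4=13 blocked=[]
Op 11: conn=34 S1=28 S2=34 S3=15 S4=13 blocked=[]
Op 12: conn=26 S1=28 S2=34 S3=7 S4=13 blocked=[]
Op 13: conn=19 S1=28 S2=34 S3=0 S4=13 blocked=[3]
Op 14: conn=42 S1=28 S2=34 S3=0 S4=13 blocked=[3]

Answer: S3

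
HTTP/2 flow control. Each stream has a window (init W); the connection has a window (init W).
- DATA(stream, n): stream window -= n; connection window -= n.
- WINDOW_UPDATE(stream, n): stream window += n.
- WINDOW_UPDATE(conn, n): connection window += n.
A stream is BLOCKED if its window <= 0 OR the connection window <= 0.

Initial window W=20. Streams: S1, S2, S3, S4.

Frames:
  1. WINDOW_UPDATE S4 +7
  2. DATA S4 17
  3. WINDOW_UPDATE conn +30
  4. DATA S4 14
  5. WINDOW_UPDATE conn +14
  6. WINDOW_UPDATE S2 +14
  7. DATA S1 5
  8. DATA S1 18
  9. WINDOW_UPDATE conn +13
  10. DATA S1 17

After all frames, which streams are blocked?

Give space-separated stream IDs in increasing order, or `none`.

Answer: S1 S4

Derivation:
Op 1: conn=20 S1=20 S2=20 S3=20 S4=27 blocked=[]
Op 2: conn=3 S1=20 S2=20 S3=20 S4=10 blocked=[]
Op 3: conn=33 S1=20 S2=20 S3=20 S4=10 blocked=[]
Op 4: conn=19 S1=20 S2=20 S3=20 S4=-4 blocked=[4]
Op 5: conn=33 S1=20 S2=20 S3=20 S4=-4 blocked=[4]
Op 6: conn=33 S1=20 S2=34 S3=20 S4=-4 blocked=[4]
Op 7: conn=28 S1=15 S2=34 S3=20 S4=-4 blocked=[4]
Op 8: conn=10 S1=-3 S2=34 S3=20 S4=-4 blocked=[1, 4]
Op 9: conn=23 S1=-3 S2=34 S3=20 S4=-4 blocked=[1, 4]
Op 10: conn=6 S1=-20 S2=34 S3=20 S4=-4 blocked=[1, 4]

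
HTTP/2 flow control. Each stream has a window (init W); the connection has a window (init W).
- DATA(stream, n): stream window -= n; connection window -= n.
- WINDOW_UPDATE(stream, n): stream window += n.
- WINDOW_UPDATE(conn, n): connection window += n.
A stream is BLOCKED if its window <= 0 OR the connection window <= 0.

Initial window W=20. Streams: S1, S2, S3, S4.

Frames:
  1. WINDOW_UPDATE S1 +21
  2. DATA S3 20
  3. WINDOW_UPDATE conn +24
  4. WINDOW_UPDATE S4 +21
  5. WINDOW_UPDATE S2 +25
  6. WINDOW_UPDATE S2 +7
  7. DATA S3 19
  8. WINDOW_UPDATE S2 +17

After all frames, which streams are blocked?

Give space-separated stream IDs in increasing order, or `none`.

Answer: S3

Derivation:
Op 1: conn=20 S1=41 S2=20 S3=20 S4=20 blocked=[]
Op 2: conn=0 S1=41 S2=20 S3=0 S4=20 blocked=[1, 2, 3, 4]
Op 3: conn=24 S1=41 S2=20 S3=0 S4=20 blocked=[3]
Op 4: conn=24 S1=41 S2=20 S3=0 S4=41 blocked=[3]
Op 5: conn=24 S1=41 S2=45 S3=0 S4=41 blocked=[3]
Op 6: conn=24 S1=41 S2=52 S3=0 S4=41 blocked=[3]
Op 7: conn=5 S1=41 S2=52 S3=-19 S4=41 blocked=[3]
Op 8: conn=5 S1=41 S2=69 S3=-19 S4=41 blocked=[3]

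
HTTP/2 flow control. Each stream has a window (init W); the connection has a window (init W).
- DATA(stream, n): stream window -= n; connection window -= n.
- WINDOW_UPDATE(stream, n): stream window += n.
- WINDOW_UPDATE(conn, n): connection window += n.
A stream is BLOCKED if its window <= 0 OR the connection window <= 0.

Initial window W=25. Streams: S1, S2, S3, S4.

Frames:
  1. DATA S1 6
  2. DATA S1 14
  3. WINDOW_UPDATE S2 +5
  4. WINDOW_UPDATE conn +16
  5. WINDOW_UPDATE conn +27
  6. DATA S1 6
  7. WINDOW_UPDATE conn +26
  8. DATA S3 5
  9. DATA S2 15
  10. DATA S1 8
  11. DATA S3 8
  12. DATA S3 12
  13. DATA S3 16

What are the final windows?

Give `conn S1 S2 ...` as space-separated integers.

Op 1: conn=19 S1=19 S2=25 S3=25 S4=25 blocked=[]
Op 2: conn=5 S1=5 S2=25 S3=25 S4=25 blocked=[]
Op 3: conn=5 S1=5 S2=30 S3=25 S4=25 blocked=[]
Op 4: conn=21 S1=5 S2=30 S3=25 S4=25 blocked=[]
Op 5: conn=48 S1=5 S2=30 S3=25 S4=25 blocked=[]
Op 6: conn=42 S1=-1 S2=30 S3=25 S4=25 blocked=[1]
Op 7: conn=68 S1=-1 S2=30 S3=25 S4=25 blocked=[1]
Op 8: conn=63 S1=-1 S2=30 S3=20 S4=25 blocked=[1]
Op 9: conn=48 S1=-1 S2=15 S3=20 S4=25 blocked=[1]
Op 10: conn=40 S1=-9 S2=15 S3=20 S4=25 blocked=[1]
Op 11: conn=32 S1=-9 S2=15 S3=12 S4=25 blocked=[1]
Op 12: conn=20 S1=-9 S2=15 S3=0 S4=25 blocked=[1, 3]
Op 13: conn=4 S1=-9 S2=15 S3=-16 S4=25 blocked=[1, 3]

Answer: 4 -9 15 -16 25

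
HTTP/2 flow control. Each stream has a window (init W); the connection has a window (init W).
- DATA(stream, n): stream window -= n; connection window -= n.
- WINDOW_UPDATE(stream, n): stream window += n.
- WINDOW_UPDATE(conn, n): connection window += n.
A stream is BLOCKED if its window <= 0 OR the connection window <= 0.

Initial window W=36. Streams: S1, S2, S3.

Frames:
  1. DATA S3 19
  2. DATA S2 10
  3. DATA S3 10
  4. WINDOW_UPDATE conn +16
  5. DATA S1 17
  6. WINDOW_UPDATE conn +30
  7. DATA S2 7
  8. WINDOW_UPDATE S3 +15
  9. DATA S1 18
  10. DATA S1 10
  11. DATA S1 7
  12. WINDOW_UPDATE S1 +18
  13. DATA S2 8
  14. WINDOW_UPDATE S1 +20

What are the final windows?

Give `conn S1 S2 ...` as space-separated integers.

Answer: -24 22 11 22

Derivation:
Op 1: conn=17 S1=36 S2=36 S3=17 blocked=[]
Op 2: conn=7 S1=36 S2=26 S3=17 blocked=[]
Op 3: conn=-3 S1=36 S2=26 S3=7 blocked=[1, 2, 3]
Op 4: conn=13 S1=36 S2=26 S3=7 blocked=[]
Op 5: conn=-4 S1=19 S2=26 S3=7 blocked=[1, 2, 3]
Op 6: conn=26 S1=19 S2=26 S3=7 blocked=[]
Op 7: conn=19 S1=19 S2=19 S3=7 blocked=[]
Op 8: conn=19 S1=19 S2=19 S3=22 blocked=[]
Op 9: conn=1 S1=1 S2=19 S3=22 blocked=[]
Op 10: conn=-9 S1=-9 S2=19 S3=22 blocked=[1, 2, 3]
Op 11: conn=-16 S1=-16 S2=19 S3=22 blocked=[1, 2, 3]
Op 12: conn=-16 S1=2 S2=19 S3=22 blocked=[1, 2, 3]
Op 13: conn=-24 S1=2 S2=11 S3=22 blocked=[1, 2, 3]
Op 14: conn=-24 S1=22 S2=11 S3=22 blocked=[1, 2, 3]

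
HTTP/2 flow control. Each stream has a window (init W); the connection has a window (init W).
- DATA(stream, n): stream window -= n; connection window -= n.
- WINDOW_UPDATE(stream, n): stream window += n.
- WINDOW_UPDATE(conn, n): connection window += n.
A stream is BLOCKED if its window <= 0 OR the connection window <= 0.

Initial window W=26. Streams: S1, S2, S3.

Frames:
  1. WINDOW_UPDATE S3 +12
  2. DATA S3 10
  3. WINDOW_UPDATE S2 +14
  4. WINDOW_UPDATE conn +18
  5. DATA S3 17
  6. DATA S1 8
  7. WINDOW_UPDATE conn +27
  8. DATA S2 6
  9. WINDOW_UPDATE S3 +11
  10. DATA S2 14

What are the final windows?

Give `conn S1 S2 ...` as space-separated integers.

Op 1: conn=26 S1=26 S2=26 S3=38 blocked=[]
Op 2: conn=16 S1=26 S2=26 S3=28 blocked=[]
Op 3: conn=16 S1=26 S2=40 S3=28 blocked=[]
Op 4: conn=34 S1=26 S2=40 S3=28 blocked=[]
Op 5: conn=17 S1=26 S2=40 S3=11 blocked=[]
Op 6: conn=9 S1=18 S2=40 S3=11 blocked=[]
Op 7: conn=36 S1=18 S2=40 S3=11 blocked=[]
Op 8: conn=30 S1=18 S2=34 S3=11 blocked=[]
Op 9: conn=30 S1=18 S2=34 S3=22 blocked=[]
Op 10: conn=16 S1=18 S2=20 S3=22 blocked=[]

Answer: 16 18 20 22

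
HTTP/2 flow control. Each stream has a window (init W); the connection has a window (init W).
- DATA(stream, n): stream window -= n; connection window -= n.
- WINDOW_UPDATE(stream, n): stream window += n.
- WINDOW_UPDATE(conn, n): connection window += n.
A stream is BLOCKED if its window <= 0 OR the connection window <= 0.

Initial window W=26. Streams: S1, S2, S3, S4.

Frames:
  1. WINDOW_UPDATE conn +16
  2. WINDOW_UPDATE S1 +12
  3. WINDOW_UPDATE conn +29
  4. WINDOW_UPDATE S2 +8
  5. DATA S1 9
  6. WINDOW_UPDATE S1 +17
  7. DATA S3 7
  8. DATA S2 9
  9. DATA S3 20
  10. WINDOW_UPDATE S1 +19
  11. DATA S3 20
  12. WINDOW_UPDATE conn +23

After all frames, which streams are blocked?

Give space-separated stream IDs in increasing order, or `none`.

Answer: S3

Derivation:
Op 1: conn=42 S1=26 S2=26 S3=26 S4=26 blocked=[]
Op 2: conn=42 S1=38 S2=26 S3=26 S4=26 blocked=[]
Op 3: conn=71 S1=38 S2=26 S3=26 S4=26 blocked=[]
Op 4: conn=71 S1=38 S2=34 S3=26 S4=26 blocked=[]
Op 5: conn=62 S1=29 S2=34 S3=26 S4=26 blocked=[]
Op 6: conn=62 S1=46 S2=34 S3=26 S4=26 blocked=[]
Op 7: conn=55 S1=46 S2=34 S3=19 S4=26 blocked=[]
Op 8: conn=46 S1=46 S2=25 S3=19 S4=26 blocked=[]
Op 9: conn=26 S1=46 S2=25 S3=-1 S4=26 blocked=[3]
Op 10: conn=26 S1=65 S2=25 S3=-1 S4=26 blocked=[3]
Op 11: conn=6 S1=65 S2=25 S3=-21 S4=26 blocked=[3]
Op 12: conn=29 S1=65 S2=25 S3=-21 S4=26 blocked=[3]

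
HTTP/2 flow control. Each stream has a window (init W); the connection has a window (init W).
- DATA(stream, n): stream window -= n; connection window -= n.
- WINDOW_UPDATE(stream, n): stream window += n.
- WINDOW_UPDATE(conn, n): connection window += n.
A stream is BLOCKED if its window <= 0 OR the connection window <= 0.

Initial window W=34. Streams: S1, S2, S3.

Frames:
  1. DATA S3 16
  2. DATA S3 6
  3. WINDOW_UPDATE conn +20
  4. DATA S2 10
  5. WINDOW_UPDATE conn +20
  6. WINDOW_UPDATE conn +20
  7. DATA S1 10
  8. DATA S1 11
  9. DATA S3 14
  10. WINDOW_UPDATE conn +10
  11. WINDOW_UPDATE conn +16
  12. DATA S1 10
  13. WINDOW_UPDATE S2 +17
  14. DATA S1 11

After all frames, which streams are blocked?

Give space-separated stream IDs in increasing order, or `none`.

Answer: S1 S3

Derivation:
Op 1: conn=18 S1=34 S2=34 S3=18 blocked=[]
Op 2: conn=12 S1=34 S2=34 S3=12 blocked=[]
Op 3: conn=32 S1=34 S2=34 S3=12 blocked=[]
Op 4: conn=22 S1=34 S2=24 S3=12 blocked=[]
Op 5: conn=42 S1=34 S2=24 S3=12 blocked=[]
Op 6: conn=62 S1=34 S2=24 S3=12 blocked=[]
Op 7: conn=52 S1=24 S2=24 S3=12 blocked=[]
Op 8: conn=41 S1=13 S2=24 S3=12 blocked=[]
Op 9: conn=27 S1=13 S2=24 S3=-2 blocked=[3]
Op 10: conn=37 S1=13 S2=24 S3=-2 blocked=[3]
Op 11: conn=53 S1=13 S2=24 S3=-2 blocked=[3]
Op 12: conn=43 S1=3 S2=24 S3=-2 blocked=[3]
Op 13: conn=43 S1=3 S2=41 S3=-2 blocked=[3]
Op 14: conn=32 S1=-8 S2=41 S3=-2 blocked=[1, 3]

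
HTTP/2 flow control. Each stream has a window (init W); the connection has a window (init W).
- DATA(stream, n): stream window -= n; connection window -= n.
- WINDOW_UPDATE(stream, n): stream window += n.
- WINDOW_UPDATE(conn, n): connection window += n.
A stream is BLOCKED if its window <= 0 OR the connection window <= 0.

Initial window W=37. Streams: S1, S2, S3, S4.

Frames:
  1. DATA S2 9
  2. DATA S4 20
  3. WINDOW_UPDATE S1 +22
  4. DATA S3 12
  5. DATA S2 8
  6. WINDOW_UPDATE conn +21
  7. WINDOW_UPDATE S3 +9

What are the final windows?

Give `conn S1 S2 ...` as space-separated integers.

Op 1: conn=28 S1=37 S2=28 S3=37 S4=37 blocked=[]
Op 2: conn=8 S1=37 S2=28 S3=37 S4=17 blocked=[]
Op 3: conn=8 S1=59 S2=28 S3=37 S4=17 blocked=[]
Op 4: conn=-4 S1=59 S2=28 S3=25 S4=17 blocked=[1, 2, 3, 4]
Op 5: conn=-12 S1=59 S2=20 S3=25 S4=17 blocked=[1, 2, 3, 4]
Op 6: conn=9 S1=59 S2=20 S3=25 S4=17 blocked=[]
Op 7: conn=9 S1=59 S2=20 S3=34 S4=17 blocked=[]

Answer: 9 59 20 34 17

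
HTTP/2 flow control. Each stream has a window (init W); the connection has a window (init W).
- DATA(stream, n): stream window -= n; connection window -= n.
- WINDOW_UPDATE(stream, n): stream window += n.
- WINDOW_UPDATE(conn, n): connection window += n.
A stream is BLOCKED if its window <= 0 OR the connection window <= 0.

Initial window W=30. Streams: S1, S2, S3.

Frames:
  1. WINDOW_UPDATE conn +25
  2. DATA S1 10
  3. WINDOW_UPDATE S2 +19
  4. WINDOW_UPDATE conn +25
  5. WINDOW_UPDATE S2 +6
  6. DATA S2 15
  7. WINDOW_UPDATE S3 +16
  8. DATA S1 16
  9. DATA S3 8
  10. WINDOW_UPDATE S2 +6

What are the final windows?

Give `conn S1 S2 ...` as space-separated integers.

Answer: 31 4 46 38

Derivation:
Op 1: conn=55 S1=30 S2=30 S3=30 blocked=[]
Op 2: conn=45 S1=20 S2=30 S3=30 blocked=[]
Op 3: conn=45 S1=20 S2=49 S3=30 blocked=[]
Op 4: conn=70 S1=20 S2=49 S3=30 blocked=[]
Op 5: conn=70 S1=20 S2=55 S3=30 blocked=[]
Op 6: conn=55 S1=20 S2=40 S3=30 blocked=[]
Op 7: conn=55 S1=20 S2=40 S3=46 blocked=[]
Op 8: conn=39 S1=4 S2=40 S3=46 blocked=[]
Op 9: conn=31 S1=4 S2=40 S3=38 blocked=[]
Op 10: conn=31 S1=4 S2=46 S3=38 blocked=[]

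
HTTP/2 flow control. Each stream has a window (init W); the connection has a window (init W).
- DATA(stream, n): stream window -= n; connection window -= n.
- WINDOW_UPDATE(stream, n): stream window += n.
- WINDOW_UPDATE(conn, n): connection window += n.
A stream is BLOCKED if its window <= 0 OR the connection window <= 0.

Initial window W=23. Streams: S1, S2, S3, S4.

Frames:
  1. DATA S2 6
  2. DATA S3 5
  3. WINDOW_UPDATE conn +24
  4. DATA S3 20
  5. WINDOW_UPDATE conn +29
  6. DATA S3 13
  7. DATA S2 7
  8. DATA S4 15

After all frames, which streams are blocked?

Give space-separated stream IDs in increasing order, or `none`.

Answer: S3

Derivation:
Op 1: conn=17 S1=23 S2=17 S3=23 S4=23 blocked=[]
Op 2: conn=12 S1=23 S2=17 S3=18 S4=23 blocked=[]
Op 3: conn=36 S1=23 S2=17 S3=18 S4=23 blocked=[]
Op 4: conn=16 S1=23 S2=17 S3=-2 S4=23 blocked=[3]
Op 5: conn=45 S1=23 S2=17 S3=-2 S4=23 blocked=[3]
Op 6: conn=32 S1=23 S2=17 S3=-15 S4=23 blocked=[3]
Op 7: conn=25 S1=23 S2=10 S3=-15 S4=23 blocked=[3]
Op 8: conn=10 S1=23 S2=10 S3=-15 S4=8 blocked=[3]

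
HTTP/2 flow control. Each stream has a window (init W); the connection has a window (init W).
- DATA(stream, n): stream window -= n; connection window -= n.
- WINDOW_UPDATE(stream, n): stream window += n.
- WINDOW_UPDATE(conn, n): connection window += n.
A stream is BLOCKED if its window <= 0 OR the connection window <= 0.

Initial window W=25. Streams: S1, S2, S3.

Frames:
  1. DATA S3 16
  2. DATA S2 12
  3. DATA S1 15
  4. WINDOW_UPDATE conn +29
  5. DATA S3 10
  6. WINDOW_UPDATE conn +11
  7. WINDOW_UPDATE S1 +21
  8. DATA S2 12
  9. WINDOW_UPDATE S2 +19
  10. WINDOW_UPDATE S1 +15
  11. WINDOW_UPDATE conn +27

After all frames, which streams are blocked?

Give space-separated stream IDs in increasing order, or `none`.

Op 1: conn=9 S1=25 S2=25 S3=9 blocked=[]
Op 2: conn=-3 S1=25 S2=13 S3=9 blocked=[1, 2, 3]
Op 3: conn=-18 S1=10 S2=13 S3=9 blocked=[1, 2, 3]
Op 4: conn=11 S1=10 S2=13 S3=9 blocked=[]
Op 5: conn=1 S1=10 S2=13 S3=-1 blocked=[3]
Op 6: conn=12 S1=10 S2=13 S3=-1 blocked=[3]
Op 7: conn=12 S1=31 S2=13 S3=-1 blocked=[3]
Op 8: conn=0 S1=31 S2=1 S3=-1 blocked=[1, 2, 3]
Op 9: conn=0 S1=31 S2=20 S3=-1 blocked=[1, 2, 3]
Op 10: conn=0 S1=46 S2=20 S3=-1 blocked=[1, 2, 3]
Op 11: conn=27 S1=46 S2=20 S3=-1 blocked=[3]

Answer: S3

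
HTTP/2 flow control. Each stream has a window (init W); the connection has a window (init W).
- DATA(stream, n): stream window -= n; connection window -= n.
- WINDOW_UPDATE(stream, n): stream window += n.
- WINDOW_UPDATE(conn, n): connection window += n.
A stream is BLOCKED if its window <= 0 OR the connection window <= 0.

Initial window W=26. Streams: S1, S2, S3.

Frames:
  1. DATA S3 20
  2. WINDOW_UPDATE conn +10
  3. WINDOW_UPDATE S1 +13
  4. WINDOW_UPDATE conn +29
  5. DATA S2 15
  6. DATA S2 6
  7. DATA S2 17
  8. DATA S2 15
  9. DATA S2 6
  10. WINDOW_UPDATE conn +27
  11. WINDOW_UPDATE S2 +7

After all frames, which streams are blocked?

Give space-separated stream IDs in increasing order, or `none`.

Answer: S2

Derivation:
Op 1: conn=6 S1=26 S2=26 S3=6 blocked=[]
Op 2: conn=16 S1=26 S2=26 S3=6 blocked=[]
Op 3: conn=16 S1=39 S2=26 S3=6 blocked=[]
Op 4: conn=45 S1=39 S2=26 S3=6 blocked=[]
Op 5: conn=30 S1=39 S2=11 S3=6 blocked=[]
Op 6: conn=24 S1=39 S2=5 S3=6 blocked=[]
Op 7: conn=7 S1=39 S2=-12 S3=6 blocked=[2]
Op 8: conn=-8 S1=39 S2=-27 S3=6 blocked=[1, 2, 3]
Op 9: conn=-14 S1=39 S2=-33 S3=6 blocked=[1, 2, 3]
Op 10: conn=13 S1=39 S2=-33 S3=6 blocked=[2]
Op 11: conn=13 S1=39 S2=-26 S3=6 blocked=[2]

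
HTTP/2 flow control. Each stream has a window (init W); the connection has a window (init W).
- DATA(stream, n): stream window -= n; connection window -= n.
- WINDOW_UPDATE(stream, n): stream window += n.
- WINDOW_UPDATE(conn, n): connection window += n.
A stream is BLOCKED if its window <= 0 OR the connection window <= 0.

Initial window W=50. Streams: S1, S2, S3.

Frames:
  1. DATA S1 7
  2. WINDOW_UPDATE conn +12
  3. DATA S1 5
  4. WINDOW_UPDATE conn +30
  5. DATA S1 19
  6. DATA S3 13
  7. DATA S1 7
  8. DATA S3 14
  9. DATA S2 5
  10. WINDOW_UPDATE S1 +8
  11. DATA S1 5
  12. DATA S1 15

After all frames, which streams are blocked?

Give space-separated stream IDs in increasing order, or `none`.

Answer: S1

Derivation:
Op 1: conn=43 S1=43 S2=50 S3=50 blocked=[]
Op 2: conn=55 S1=43 S2=50 S3=50 blocked=[]
Op 3: conn=50 S1=38 S2=50 S3=50 blocked=[]
Op 4: conn=80 S1=38 S2=50 S3=50 blocked=[]
Op 5: conn=61 S1=19 S2=50 S3=50 blocked=[]
Op 6: conn=48 S1=19 S2=50 S3=37 blocked=[]
Op 7: conn=41 S1=12 S2=50 S3=37 blocked=[]
Op 8: conn=27 S1=12 S2=50 S3=23 blocked=[]
Op 9: conn=22 S1=12 S2=45 S3=23 blocked=[]
Op 10: conn=22 S1=20 S2=45 S3=23 blocked=[]
Op 11: conn=17 S1=15 S2=45 S3=23 blocked=[]
Op 12: conn=2 S1=0 S2=45 S3=23 blocked=[1]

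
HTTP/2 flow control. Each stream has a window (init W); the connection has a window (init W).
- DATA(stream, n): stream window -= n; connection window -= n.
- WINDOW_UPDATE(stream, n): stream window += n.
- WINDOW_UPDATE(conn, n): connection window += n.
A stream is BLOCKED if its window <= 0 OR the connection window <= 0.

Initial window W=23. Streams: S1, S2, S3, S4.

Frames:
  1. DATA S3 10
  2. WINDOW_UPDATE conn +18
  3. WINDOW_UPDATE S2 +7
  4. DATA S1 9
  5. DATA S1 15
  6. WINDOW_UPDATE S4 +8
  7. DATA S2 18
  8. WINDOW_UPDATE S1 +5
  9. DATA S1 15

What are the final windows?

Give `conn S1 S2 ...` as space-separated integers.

Answer: -26 -11 12 13 31

Derivation:
Op 1: conn=13 S1=23 S2=23 S3=13 S4=23 blocked=[]
Op 2: conn=31 S1=23 S2=23 S3=13 S4=23 blocked=[]
Op 3: conn=31 S1=23 S2=30 S3=13 S4=23 blocked=[]
Op 4: conn=22 S1=14 S2=30 S3=13 S4=23 blocked=[]
Op 5: conn=7 S1=-1 S2=30 S3=13 S4=23 blocked=[1]
Op 6: conn=7 S1=-1 S2=30 S3=13 S4=31 blocked=[1]
Op 7: conn=-11 S1=-1 S2=12 S3=13 S4=31 blocked=[1, 2, 3, 4]
Op 8: conn=-11 S1=4 S2=12 S3=13 S4=31 blocked=[1, 2, 3, 4]
Op 9: conn=-26 S1=-11 S2=12 S3=13 S4=31 blocked=[1, 2, 3, 4]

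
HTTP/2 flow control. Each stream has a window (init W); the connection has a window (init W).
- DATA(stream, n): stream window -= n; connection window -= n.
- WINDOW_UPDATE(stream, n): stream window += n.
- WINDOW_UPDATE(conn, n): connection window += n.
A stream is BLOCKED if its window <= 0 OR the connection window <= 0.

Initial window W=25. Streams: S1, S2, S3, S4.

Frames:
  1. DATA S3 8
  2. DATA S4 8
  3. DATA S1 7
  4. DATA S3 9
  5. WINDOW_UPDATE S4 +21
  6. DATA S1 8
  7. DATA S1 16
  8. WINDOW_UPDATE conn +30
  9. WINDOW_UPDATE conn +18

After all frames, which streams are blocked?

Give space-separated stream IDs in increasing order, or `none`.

Answer: S1

Derivation:
Op 1: conn=17 S1=25 S2=25 S3=17 S4=25 blocked=[]
Op 2: conn=9 S1=25 S2=25 S3=17 S4=17 blocked=[]
Op 3: conn=2 S1=18 S2=25 S3=17 S4=17 blocked=[]
Op 4: conn=-7 S1=18 S2=25 S3=8 S4=17 blocked=[1, 2, 3, 4]
Op 5: conn=-7 S1=18 S2=25 S3=8 S4=38 blocked=[1, 2, 3, 4]
Op 6: conn=-15 S1=10 S2=25 S3=8 S4=38 blocked=[1, 2, 3, 4]
Op 7: conn=-31 S1=-6 S2=25 S3=8 S4=38 blocked=[1, 2, 3, 4]
Op 8: conn=-1 S1=-6 S2=25 S3=8 S4=38 blocked=[1, 2, 3, 4]
Op 9: conn=17 S1=-6 S2=25 S3=8 S4=38 blocked=[1]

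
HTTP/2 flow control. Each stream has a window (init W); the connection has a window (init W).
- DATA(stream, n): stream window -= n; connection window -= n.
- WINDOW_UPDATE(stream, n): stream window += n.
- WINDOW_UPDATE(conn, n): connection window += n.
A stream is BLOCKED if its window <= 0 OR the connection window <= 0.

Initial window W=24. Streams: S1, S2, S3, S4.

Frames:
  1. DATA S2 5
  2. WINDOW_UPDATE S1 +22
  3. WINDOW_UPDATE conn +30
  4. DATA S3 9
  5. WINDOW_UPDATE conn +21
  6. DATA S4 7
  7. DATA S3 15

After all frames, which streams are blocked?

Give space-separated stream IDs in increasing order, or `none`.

Answer: S3

Derivation:
Op 1: conn=19 S1=24 S2=19 S3=24 S4=24 blocked=[]
Op 2: conn=19 S1=46 S2=19 S3=24 S4=24 blocked=[]
Op 3: conn=49 S1=46 S2=19 S3=24 S4=24 blocked=[]
Op 4: conn=40 S1=46 S2=19 S3=15 S4=24 blocked=[]
Op 5: conn=61 S1=46 S2=19 S3=15 S4=24 blocked=[]
Op 6: conn=54 S1=46 S2=19 S3=15 S4=17 blocked=[]
Op 7: conn=39 S1=46 S2=19 S3=0 S4=17 blocked=[3]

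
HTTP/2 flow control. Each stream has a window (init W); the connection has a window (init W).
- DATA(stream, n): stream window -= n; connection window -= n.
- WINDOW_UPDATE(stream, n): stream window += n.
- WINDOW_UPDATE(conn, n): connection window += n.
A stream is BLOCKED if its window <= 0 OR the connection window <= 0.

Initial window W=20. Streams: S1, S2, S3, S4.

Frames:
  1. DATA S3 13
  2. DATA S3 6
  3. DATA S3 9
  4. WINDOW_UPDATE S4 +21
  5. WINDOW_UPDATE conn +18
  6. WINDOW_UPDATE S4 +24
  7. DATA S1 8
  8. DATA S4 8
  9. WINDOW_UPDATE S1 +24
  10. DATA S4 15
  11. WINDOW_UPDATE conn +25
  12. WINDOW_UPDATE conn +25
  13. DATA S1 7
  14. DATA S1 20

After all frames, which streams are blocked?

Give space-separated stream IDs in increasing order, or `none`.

Answer: S3

Derivation:
Op 1: conn=7 S1=20 S2=20 S3=7 S4=20 blocked=[]
Op 2: conn=1 S1=20 S2=20 S3=1 S4=20 blocked=[]
Op 3: conn=-8 S1=20 S2=20 S3=-8 S4=20 blocked=[1, 2, 3, 4]
Op 4: conn=-8 S1=20 S2=20 S3=-8 S4=41 blocked=[1, 2, 3, 4]
Op 5: conn=10 S1=20 S2=20 S3=-8 S4=41 blocked=[3]
Op 6: conn=10 S1=20 S2=20 S3=-8 S4=65 blocked=[3]
Op 7: conn=2 S1=12 S2=20 S3=-8 S4=65 blocked=[3]
Op 8: conn=-6 S1=12 S2=20 S3=-8 S4=57 blocked=[1, 2, 3, 4]
Op 9: conn=-6 S1=36 S2=20 S3=-8 S4=57 blocked=[1, 2, 3, 4]
Op 10: conn=-21 S1=36 S2=20 S3=-8 S4=42 blocked=[1, 2, 3, 4]
Op 11: conn=4 S1=36 S2=20 S3=-8 S4=42 blocked=[3]
Op 12: conn=29 S1=36 S2=20 S3=-8 S4=42 blocked=[3]
Op 13: conn=22 S1=29 S2=20 S3=-8 S4=42 blocked=[3]
Op 14: conn=2 S1=9 S2=20 S3=-8 S4=42 blocked=[3]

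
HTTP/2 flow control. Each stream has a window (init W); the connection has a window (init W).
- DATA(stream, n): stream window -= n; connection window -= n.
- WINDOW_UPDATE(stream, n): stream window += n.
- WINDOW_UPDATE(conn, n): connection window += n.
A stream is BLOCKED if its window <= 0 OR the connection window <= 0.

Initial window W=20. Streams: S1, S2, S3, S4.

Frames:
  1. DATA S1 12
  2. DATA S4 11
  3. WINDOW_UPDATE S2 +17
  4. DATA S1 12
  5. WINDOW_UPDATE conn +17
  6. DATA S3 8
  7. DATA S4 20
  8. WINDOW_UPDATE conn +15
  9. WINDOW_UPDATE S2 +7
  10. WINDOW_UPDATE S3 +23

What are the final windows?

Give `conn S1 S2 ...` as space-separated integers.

Op 1: conn=8 S1=8 S2=20 S3=20 S4=20 blocked=[]
Op 2: conn=-3 S1=8 S2=20 S3=20 S4=9 blocked=[1, 2, 3, 4]
Op 3: conn=-3 S1=8 S2=37 S3=20 S4=9 blocked=[1, 2, 3, 4]
Op 4: conn=-15 S1=-4 S2=37 S3=20 S4=9 blocked=[1, 2, 3, 4]
Op 5: conn=2 S1=-4 S2=37 S3=20 S4=9 blocked=[1]
Op 6: conn=-6 S1=-4 S2=37 S3=12 S4=9 blocked=[1, 2, 3, 4]
Op 7: conn=-26 S1=-4 S2=37 S3=12 S4=-11 blocked=[1, 2, 3, 4]
Op 8: conn=-11 S1=-4 S2=37 S3=12 S4=-11 blocked=[1, 2, 3, 4]
Op 9: conn=-11 S1=-4 S2=44 S3=12 S4=-11 blocked=[1, 2, 3, 4]
Op 10: conn=-11 S1=-4 S2=44 S3=35 S4=-11 blocked=[1, 2, 3, 4]

Answer: -11 -4 44 35 -11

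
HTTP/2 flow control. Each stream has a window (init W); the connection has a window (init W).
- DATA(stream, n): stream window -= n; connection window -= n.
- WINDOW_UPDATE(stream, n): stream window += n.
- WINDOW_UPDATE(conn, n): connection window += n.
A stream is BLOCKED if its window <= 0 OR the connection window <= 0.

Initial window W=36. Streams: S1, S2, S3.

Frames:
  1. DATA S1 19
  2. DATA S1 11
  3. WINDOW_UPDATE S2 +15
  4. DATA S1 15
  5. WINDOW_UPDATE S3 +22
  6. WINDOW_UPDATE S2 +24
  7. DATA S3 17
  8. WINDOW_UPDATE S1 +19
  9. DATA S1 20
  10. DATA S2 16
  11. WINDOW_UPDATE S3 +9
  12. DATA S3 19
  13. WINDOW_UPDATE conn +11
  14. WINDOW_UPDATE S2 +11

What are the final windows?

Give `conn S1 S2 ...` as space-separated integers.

Answer: -70 -10 70 31

Derivation:
Op 1: conn=17 S1=17 S2=36 S3=36 blocked=[]
Op 2: conn=6 S1=6 S2=36 S3=36 blocked=[]
Op 3: conn=6 S1=6 S2=51 S3=36 blocked=[]
Op 4: conn=-9 S1=-9 S2=51 S3=36 blocked=[1, 2, 3]
Op 5: conn=-9 S1=-9 S2=51 S3=58 blocked=[1, 2, 3]
Op 6: conn=-9 S1=-9 S2=75 S3=58 blocked=[1, 2, 3]
Op 7: conn=-26 S1=-9 S2=75 S3=41 blocked=[1, 2, 3]
Op 8: conn=-26 S1=10 S2=75 S3=41 blocked=[1, 2, 3]
Op 9: conn=-46 S1=-10 S2=75 S3=41 blocked=[1, 2, 3]
Op 10: conn=-62 S1=-10 S2=59 S3=41 blocked=[1, 2, 3]
Op 11: conn=-62 S1=-10 S2=59 S3=50 blocked=[1, 2, 3]
Op 12: conn=-81 S1=-10 S2=59 S3=31 blocked=[1, 2, 3]
Op 13: conn=-70 S1=-10 S2=59 S3=31 blocked=[1, 2, 3]
Op 14: conn=-70 S1=-10 S2=70 S3=31 blocked=[1, 2, 3]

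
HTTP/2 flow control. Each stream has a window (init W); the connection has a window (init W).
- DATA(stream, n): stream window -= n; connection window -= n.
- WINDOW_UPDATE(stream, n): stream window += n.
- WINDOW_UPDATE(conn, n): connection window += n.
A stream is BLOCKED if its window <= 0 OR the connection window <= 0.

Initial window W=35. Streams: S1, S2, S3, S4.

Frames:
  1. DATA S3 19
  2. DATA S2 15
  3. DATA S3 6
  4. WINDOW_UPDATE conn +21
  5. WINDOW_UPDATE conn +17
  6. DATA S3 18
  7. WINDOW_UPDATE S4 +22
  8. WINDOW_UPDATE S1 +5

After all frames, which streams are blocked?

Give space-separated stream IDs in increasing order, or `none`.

Op 1: conn=16 S1=35 S2=35 S3=16 S4=35 blocked=[]
Op 2: conn=1 S1=35 S2=20 S3=16 S4=35 blocked=[]
Op 3: conn=-5 S1=35 S2=20 S3=10 S4=35 blocked=[1, 2, 3, 4]
Op 4: conn=16 S1=35 S2=20 S3=10 S4=35 blocked=[]
Op 5: conn=33 S1=35 S2=20 S3=10 S4=35 blocked=[]
Op 6: conn=15 S1=35 S2=20 S3=-8 S4=35 blocked=[3]
Op 7: conn=15 S1=35 S2=20 S3=-8 S4=57 blocked=[3]
Op 8: conn=15 S1=40 S2=20 S3=-8 S4=57 blocked=[3]

Answer: S3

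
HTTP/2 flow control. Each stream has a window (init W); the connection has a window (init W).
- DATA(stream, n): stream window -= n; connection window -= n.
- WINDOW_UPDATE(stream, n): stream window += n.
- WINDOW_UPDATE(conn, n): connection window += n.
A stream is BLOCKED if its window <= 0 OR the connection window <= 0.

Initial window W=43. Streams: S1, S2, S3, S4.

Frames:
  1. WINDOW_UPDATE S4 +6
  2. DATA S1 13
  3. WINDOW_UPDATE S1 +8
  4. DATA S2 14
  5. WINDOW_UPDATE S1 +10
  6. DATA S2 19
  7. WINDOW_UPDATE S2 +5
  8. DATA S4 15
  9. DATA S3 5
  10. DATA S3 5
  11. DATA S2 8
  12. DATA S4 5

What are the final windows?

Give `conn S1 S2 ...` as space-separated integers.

Answer: -41 48 7 33 29

Derivation:
Op 1: conn=43 S1=43 S2=43 S3=43 S4=49 blocked=[]
Op 2: conn=30 S1=30 S2=43 S3=43 S4=49 blocked=[]
Op 3: conn=30 S1=38 S2=43 S3=43 S4=49 blocked=[]
Op 4: conn=16 S1=38 S2=29 S3=43 S4=49 blocked=[]
Op 5: conn=16 S1=48 S2=29 S3=43 S4=49 blocked=[]
Op 6: conn=-3 S1=48 S2=10 S3=43 S4=49 blocked=[1, 2, 3, 4]
Op 7: conn=-3 S1=48 S2=15 S3=43 S4=49 blocked=[1, 2, 3, 4]
Op 8: conn=-18 S1=48 S2=15 S3=43 S4=34 blocked=[1, 2, 3, 4]
Op 9: conn=-23 S1=48 S2=15 S3=38 S4=34 blocked=[1, 2, 3, 4]
Op 10: conn=-28 S1=48 S2=15 S3=33 S4=34 blocked=[1, 2, 3, 4]
Op 11: conn=-36 S1=48 S2=7 S3=33 S4=34 blocked=[1, 2, 3, 4]
Op 12: conn=-41 S1=48 S2=7 S3=33 S4=29 blocked=[1, 2, 3, 4]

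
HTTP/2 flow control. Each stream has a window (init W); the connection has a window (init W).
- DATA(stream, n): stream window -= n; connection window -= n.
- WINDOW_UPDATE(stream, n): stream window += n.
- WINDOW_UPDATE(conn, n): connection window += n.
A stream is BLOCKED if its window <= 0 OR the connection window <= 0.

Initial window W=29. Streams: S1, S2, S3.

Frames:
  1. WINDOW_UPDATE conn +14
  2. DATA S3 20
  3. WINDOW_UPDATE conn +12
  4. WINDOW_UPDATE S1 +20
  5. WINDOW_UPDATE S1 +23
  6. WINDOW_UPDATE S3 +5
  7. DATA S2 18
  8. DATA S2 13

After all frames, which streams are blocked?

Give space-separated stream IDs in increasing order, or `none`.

Answer: S2

Derivation:
Op 1: conn=43 S1=29 S2=29 S3=29 blocked=[]
Op 2: conn=23 S1=29 S2=29 S3=9 blocked=[]
Op 3: conn=35 S1=29 S2=29 S3=9 blocked=[]
Op 4: conn=35 S1=49 S2=29 S3=9 blocked=[]
Op 5: conn=35 S1=72 S2=29 S3=9 blocked=[]
Op 6: conn=35 S1=72 S2=29 S3=14 blocked=[]
Op 7: conn=17 S1=72 S2=11 S3=14 blocked=[]
Op 8: conn=4 S1=72 S2=-2 S3=14 blocked=[2]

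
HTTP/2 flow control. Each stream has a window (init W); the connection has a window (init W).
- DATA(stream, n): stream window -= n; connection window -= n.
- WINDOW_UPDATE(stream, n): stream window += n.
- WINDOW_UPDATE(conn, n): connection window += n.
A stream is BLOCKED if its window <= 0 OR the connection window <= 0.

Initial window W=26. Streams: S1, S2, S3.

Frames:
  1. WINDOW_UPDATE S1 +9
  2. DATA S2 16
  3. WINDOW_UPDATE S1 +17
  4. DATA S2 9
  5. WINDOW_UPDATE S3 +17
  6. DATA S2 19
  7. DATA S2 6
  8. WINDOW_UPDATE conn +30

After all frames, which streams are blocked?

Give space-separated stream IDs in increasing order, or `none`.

Op 1: conn=26 S1=35 S2=26 S3=26 blocked=[]
Op 2: conn=10 S1=35 S2=10 S3=26 blocked=[]
Op 3: conn=10 S1=52 S2=10 S3=26 blocked=[]
Op 4: conn=1 S1=52 S2=1 S3=26 blocked=[]
Op 5: conn=1 S1=52 S2=1 S3=43 blocked=[]
Op 6: conn=-18 S1=52 S2=-18 S3=43 blocked=[1, 2, 3]
Op 7: conn=-24 S1=52 S2=-24 S3=43 blocked=[1, 2, 3]
Op 8: conn=6 S1=52 S2=-24 S3=43 blocked=[2]

Answer: S2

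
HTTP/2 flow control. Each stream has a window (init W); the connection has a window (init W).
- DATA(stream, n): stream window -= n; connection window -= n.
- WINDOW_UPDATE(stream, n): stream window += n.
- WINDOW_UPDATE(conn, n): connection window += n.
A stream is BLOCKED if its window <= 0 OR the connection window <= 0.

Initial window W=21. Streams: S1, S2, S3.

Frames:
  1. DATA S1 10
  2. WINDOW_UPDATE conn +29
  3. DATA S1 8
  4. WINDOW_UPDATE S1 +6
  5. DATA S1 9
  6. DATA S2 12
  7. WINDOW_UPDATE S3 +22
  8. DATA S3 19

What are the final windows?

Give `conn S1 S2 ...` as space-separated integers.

Answer: -8 0 9 24

Derivation:
Op 1: conn=11 S1=11 S2=21 S3=21 blocked=[]
Op 2: conn=40 S1=11 S2=21 S3=21 blocked=[]
Op 3: conn=32 S1=3 S2=21 S3=21 blocked=[]
Op 4: conn=32 S1=9 S2=21 S3=21 blocked=[]
Op 5: conn=23 S1=0 S2=21 S3=21 blocked=[1]
Op 6: conn=11 S1=0 S2=9 S3=21 blocked=[1]
Op 7: conn=11 S1=0 S2=9 S3=43 blocked=[1]
Op 8: conn=-8 S1=0 S2=9 S3=24 blocked=[1, 2, 3]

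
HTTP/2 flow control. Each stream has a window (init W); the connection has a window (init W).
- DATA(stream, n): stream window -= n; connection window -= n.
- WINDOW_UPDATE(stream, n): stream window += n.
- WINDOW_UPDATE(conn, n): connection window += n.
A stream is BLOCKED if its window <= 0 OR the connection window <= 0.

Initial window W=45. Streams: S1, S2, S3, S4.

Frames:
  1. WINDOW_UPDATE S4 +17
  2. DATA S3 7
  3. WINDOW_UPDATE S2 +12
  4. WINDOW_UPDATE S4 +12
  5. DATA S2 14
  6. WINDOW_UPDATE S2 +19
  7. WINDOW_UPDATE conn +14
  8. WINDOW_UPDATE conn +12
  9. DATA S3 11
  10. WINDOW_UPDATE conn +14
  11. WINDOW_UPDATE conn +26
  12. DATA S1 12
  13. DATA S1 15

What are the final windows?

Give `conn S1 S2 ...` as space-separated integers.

Answer: 52 18 62 27 74

Derivation:
Op 1: conn=45 S1=45 S2=45 S3=45 S4=62 blocked=[]
Op 2: conn=38 S1=45 S2=45 S3=38 S4=62 blocked=[]
Op 3: conn=38 S1=45 S2=57 S3=38 S4=62 blocked=[]
Op 4: conn=38 S1=45 S2=57 S3=38 S4=74 blocked=[]
Op 5: conn=24 S1=45 S2=43 S3=38 S4=74 blocked=[]
Op 6: conn=24 S1=45 S2=62 S3=38 S4=74 blocked=[]
Op 7: conn=38 S1=45 S2=62 S3=38 S4=74 blocked=[]
Op 8: conn=50 S1=45 S2=62 S3=38 S4=74 blocked=[]
Op 9: conn=39 S1=45 S2=62 S3=27 S4=74 blocked=[]
Op 10: conn=53 S1=45 S2=62 S3=27 S4=74 blocked=[]
Op 11: conn=79 S1=45 S2=62 S3=27 S4=74 blocked=[]
Op 12: conn=67 S1=33 S2=62 S3=27 S4=74 blocked=[]
Op 13: conn=52 S1=18 S2=62 S3=27 S4=74 blocked=[]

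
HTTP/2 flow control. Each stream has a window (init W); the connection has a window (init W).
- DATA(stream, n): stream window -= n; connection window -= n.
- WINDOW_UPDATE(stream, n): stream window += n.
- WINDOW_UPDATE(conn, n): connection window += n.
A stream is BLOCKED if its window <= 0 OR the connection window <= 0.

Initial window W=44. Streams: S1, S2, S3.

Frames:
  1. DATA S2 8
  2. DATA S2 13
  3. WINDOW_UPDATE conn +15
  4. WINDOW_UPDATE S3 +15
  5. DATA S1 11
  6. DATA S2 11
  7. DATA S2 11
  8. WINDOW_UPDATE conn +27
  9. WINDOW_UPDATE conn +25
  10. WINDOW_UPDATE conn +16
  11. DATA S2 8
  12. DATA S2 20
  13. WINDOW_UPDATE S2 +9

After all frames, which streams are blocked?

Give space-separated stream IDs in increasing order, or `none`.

Answer: S2

Derivation:
Op 1: conn=36 S1=44 S2=36 S3=44 blocked=[]
Op 2: conn=23 S1=44 S2=23 S3=44 blocked=[]
Op 3: conn=38 S1=44 S2=23 S3=44 blocked=[]
Op 4: conn=38 S1=44 S2=23 S3=59 blocked=[]
Op 5: conn=27 S1=33 S2=23 S3=59 blocked=[]
Op 6: conn=16 S1=33 S2=12 S3=59 blocked=[]
Op 7: conn=5 S1=33 S2=1 S3=59 blocked=[]
Op 8: conn=32 S1=33 S2=1 S3=59 blocked=[]
Op 9: conn=57 S1=33 S2=1 S3=59 blocked=[]
Op 10: conn=73 S1=33 S2=1 S3=59 blocked=[]
Op 11: conn=65 S1=33 S2=-7 S3=59 blocked=[2]
Op 12: conn=45 S1=33 S2=-27 S3=59 blocked=[2]
Op 13: conn=45 S1=33 S2=-18 S3=59 blocked=[2]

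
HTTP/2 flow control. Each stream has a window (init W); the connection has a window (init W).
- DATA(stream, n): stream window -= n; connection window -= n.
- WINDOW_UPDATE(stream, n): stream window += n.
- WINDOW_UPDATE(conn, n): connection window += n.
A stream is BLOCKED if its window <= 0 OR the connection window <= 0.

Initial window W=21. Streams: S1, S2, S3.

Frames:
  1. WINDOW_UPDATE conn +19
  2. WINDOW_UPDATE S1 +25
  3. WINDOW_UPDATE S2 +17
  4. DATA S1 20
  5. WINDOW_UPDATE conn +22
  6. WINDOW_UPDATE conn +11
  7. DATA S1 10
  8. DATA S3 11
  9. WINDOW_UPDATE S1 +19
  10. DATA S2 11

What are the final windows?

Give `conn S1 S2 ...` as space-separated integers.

Answer: 21 35 27 10

Derivation:
Op 1: conn=40 S1=21 S2=21 S3=21 blocked=[]
Op 2: conn=40 S1=46 S2=21 S3=21 blocked=[]
Op 3: conn=40 S1=46 S2=38 S3=21 blocked=[]
Op 4: conn=20 S1=26 S2=38 S3=21 blocked=[]
Op 5: conn=42 S1=26 S2=38 S3=21 blocked=[]
Op 6: conn=53 S1=26 S2=38 S3=21 blocked=[]
Op 7: conn=43 S1=16 S2=38 S3=21 blocked=[]
Op 8: conn=32 S1=16 S2=38 S3=10 blocked=[]
Op 9: conn=32 S1=35 S2=38 S3=10 blocked=[]
Op 10: conn=21 S1=35 S2=27 S3=10 blocked=[]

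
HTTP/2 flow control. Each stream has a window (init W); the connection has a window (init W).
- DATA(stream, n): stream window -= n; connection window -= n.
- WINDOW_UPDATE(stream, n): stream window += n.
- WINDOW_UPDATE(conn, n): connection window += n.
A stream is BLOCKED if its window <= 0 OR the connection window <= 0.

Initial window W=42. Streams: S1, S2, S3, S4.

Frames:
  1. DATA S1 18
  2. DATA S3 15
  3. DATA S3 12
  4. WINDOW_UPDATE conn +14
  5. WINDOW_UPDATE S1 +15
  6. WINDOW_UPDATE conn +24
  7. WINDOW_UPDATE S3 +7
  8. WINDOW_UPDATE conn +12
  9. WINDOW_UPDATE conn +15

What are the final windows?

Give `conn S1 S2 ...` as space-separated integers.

Answer: 62 39 42 22 42

Derivation:
Op 1: conn=24 S1=24 S2=42 S3=42 S4=42 blocked=[]
Op 2: conn=9 S1=24 S2=42 S3=27 S4=42 blocked=[]
Op 3: conn=-3 S1=24 S2=42 S3=15 S4=42 blocked=[1, 2, 3, 4]
Op 4: conn=11 S1=24 S2=42 S3=15 S4=42 blocked=[]
Op 5: conn=11 S1=39 S2=42 S3=15 S4=42 blocked=[]
Op 6: conn=35 S1=39 S2=42 S3=15 S4=42 blocked=[]
Op 7: conn=35 S1=39 S2=42 S3=22 S4=42 blocked=[]
Op 8: conn=47 S1=39 S2=42 S3=22 S4=42 blocked=[]
Op 9: conn=62 S1=39 S2=42 S3=22 S4=42 blocked=[]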